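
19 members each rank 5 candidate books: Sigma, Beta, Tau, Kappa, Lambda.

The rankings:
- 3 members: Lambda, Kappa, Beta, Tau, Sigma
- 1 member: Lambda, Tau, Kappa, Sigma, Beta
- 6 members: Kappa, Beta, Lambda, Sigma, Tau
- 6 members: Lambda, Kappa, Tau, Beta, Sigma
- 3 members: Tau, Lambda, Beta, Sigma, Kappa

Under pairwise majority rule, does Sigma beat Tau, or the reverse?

Tau

Ballots ranking Sigma above Tau: 6.
Ballots ranking Tau above Sigma: 19 − 6 = 13.
Tau wins the head-to-head 13–6.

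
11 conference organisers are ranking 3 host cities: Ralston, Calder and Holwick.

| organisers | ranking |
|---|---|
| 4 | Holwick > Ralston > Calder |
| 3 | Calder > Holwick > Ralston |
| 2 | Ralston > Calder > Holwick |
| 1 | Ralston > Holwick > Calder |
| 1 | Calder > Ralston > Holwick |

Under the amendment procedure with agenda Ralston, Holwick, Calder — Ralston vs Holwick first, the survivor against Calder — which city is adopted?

Round 1: Ralston vs Holwick — 4–7, Holwick advances.
Round 2: Holwick vs Calder — 5–6, Calder advances.
Calder survives the agenda.

Calder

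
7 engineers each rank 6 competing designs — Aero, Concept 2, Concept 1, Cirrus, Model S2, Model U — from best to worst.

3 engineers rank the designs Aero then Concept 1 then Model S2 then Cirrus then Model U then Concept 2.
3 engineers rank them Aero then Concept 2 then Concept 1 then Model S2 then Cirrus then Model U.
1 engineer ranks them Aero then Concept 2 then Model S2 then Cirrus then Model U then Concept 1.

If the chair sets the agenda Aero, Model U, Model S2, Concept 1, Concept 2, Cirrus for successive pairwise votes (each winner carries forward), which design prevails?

Aero

Round 1: Aero vs Model U — 7–0, Aero advances.
Round 2: Aero vs Model S2 — 7–0, Aero advances.
Round 3: Aero vs Concept 1 — 7–0, Aero advances.
Round 4: Aero vs Concept 2 — 7–0, Aero advances.
Round 5: Aero vs Cirrus — 7–0, Aero advances.
The agenda winner is Aero.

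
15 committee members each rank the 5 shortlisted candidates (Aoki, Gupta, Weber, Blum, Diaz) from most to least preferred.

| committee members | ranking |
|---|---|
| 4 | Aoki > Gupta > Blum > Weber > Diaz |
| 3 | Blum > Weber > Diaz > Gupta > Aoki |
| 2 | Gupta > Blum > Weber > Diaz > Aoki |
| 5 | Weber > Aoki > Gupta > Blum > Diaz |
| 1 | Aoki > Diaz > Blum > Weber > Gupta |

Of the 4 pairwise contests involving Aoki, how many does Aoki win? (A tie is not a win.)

3

Aoki against each rival (15 committee members):
Aoki vs Gupta: Aoki is ranked higher on 4+5+1 = 10 ballots, Gupta on 5. Aoki wins 10–5.
Aoki vs Weber: 5 to 10, Weber.
Aoki–Blum: Aoki 10–5.
Aoki–Diaz: Aoki 10–5.
Aoki beats Gupta, Blum, Diaz; loses to Weber — 3 pairwise wins.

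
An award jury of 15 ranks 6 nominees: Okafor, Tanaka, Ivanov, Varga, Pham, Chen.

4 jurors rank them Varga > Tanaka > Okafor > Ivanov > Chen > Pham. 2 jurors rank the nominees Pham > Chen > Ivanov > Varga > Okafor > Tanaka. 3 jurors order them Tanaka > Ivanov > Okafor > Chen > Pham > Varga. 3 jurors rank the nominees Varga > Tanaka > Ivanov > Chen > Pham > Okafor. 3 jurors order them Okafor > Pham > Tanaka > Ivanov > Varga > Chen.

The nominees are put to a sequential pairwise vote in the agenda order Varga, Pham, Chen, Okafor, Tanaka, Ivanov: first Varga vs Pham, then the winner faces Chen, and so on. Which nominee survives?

Round 1: Varga vs Pham — 7–8, Pham advances.
Round 2: Pham vs Chen — 5–10, Chen advances.
Round 3: Chen vs Okafor — 5–10, Okafor advances.
Round 4: Okafor vs Tanaka — 5–10, Tanaka advances.
Round 5: Tanaka vs Ivanov — 13–2, Tanaka advances.
The agenda winner is Tanaka.

Tanaka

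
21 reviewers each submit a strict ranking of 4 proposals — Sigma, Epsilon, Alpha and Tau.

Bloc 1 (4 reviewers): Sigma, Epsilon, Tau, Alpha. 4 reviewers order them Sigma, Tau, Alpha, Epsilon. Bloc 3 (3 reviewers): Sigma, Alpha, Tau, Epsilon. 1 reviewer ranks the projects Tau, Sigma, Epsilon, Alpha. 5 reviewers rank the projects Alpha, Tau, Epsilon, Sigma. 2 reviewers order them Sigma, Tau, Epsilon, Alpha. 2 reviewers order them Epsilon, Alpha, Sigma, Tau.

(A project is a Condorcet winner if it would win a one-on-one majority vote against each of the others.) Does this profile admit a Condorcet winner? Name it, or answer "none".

Sigma

Check each pair by majority over 21 ballots:
Sigma vs Epsilon: 14 to 7, Sigma.
Sigma vs Alpha: Sigma preferred on 4+4+3+1+2 = 14 ballots; Sigma wins 14–7.
Sigma vs Tau: 15 to 6, Sigma.
Epsilon vs Alpha: Epsilon preferred on 4+1+2+2 = 9 ballots; Alpha wins 12–9.
Epsilon vs Tau: Epsilon is ranked higher on 4+2 = 6 ballots, Tau on 15. Tau wins 15–6.
Alpha vs Tau: Alpha is ranked higher on 3+5+2 = 10 ballots, Tau on 11. Tau wins 11–10.
Sigma beats each of Epsilon, Alpha, Tau — Sigma is the Condorcet winner.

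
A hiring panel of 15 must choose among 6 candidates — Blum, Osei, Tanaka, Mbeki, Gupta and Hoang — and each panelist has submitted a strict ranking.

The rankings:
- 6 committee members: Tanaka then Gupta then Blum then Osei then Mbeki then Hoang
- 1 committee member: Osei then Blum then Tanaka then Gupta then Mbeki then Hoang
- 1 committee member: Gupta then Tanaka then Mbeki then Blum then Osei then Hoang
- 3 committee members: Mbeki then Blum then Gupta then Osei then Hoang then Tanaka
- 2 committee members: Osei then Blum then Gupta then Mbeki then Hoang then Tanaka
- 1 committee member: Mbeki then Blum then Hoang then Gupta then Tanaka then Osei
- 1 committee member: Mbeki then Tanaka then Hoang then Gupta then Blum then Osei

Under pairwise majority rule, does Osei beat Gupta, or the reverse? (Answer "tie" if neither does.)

Gupta

Ballots ranking Osei above Gupta: 1 + 2 = 3.
Ballots ranking Gupta above Osei: 15 − 3 = 12.
Gupta wins the head-to-head 12–3.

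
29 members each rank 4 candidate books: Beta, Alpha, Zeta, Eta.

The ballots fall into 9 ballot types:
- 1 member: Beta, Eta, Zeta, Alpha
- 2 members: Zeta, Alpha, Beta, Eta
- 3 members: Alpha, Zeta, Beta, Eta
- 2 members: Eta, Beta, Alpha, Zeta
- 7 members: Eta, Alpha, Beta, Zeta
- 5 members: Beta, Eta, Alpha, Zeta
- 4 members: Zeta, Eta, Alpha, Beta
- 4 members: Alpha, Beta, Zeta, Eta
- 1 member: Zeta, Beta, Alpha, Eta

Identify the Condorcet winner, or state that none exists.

Pairwise majorities:
Beta vs Alpha: Beta is ranked higher on 1+2+5+1 = 9 ballots, Alpha on 20. Alpha wins 20–9.
Beta vs Zeta: Beta is ranked higher on 1+2+7+5+4 = 19 ballots, Zeta on 10. Beta wins 19–10.
Beta vs Eta: Beta is ranked higher on 1+2+3+5+4+1 = 16 ballots, Eta on 13. Beta wins 16–13.
Alpha vs Zeta: 21 to 8, Alpha.
Alpha vs Eta: 10 to 19, Eta.
Zeta vs Eta: 2+3+4+4+1 = 14 for Zeta, 15 for Eta — Eta by 15–14.
Every book loses at least once (Beta loses to Alpha; Alpha loses to Eta; Zeta loses to Beta; Eta loses to Beta). The majority relation contains the cycle Beta > Eta > Alpha > Beta, so there is no Condorcet winner.

none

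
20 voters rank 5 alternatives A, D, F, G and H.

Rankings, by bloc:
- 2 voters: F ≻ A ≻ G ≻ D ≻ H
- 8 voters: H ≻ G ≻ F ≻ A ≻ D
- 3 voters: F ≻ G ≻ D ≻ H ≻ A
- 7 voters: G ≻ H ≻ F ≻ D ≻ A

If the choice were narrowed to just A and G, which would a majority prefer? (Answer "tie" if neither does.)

G

Ballots ranking A above G: 2.
Ballots ranking G above A: 20 − 2 = 18.
G wins the head-to-head 18–2.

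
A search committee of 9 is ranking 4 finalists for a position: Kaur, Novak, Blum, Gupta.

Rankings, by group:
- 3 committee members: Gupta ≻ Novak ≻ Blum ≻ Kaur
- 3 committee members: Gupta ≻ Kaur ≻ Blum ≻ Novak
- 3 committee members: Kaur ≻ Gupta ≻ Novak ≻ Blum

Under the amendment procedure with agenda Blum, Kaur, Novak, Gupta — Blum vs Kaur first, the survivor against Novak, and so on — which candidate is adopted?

Gupta

Round 1: Blum vs Kaur — 3–6, Kaur advances.
Round 2: Kaur vs Novak — 6–3, Kaur advances.
Round 3: Kaur vs Gupta — 3–6, Gupta advances.
Gupta survives the agenda.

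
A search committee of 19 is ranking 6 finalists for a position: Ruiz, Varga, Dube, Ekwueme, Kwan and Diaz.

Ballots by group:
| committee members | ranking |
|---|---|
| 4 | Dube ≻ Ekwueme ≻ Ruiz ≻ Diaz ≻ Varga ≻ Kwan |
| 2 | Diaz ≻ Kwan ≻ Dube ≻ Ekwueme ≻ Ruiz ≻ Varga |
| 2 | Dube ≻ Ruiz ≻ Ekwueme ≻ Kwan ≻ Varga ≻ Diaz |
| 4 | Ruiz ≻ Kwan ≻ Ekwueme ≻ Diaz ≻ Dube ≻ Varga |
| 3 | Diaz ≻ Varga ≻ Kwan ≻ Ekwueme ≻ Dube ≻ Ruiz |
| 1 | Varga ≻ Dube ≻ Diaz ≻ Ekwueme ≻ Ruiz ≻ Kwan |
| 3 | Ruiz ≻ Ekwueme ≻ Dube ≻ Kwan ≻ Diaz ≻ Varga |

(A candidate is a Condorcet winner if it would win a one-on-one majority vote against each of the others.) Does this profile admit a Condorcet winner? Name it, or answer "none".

Ekwueme

Head-to-head results (19 committee members):
Ruiz vs Varga: Ruiz, 15–4.
Ruiz vs Dube: Dube wins 12–7.
Ruiz vs Ekwueme: Ruiz is ranked higher on 2+4+3 = 9 ballots, Ekwueme on 10. Ekwueme wins 10–9.
Ruiz vs Kwan: Ruiz is ranked higher on 4+2+4+1+3 = 14 ballots, Kwan on 5. Ruiz wins 14–5.
Ruiz vs Diaz: 4+2+4+3 = 13 for Ruiz, 6 for Diaz — Ruiz by 13–6.
Varga vs Dube: Dube, 15–4.
Varga–Ekwueme: Ekwueme 15–4.
Varga–Kwan: Kwan 11–8.
Varga vs Diaz: Varga is ranked higher on 2+1 = 3 ballots, Diaz on 16. Diaz wins 16–3.
Dube vs Ekwueme: 9 to 10, Ekwueme.
Dube vs Kwan: Dube, 10–9.
Dube–Diaz: Dube 10–9.
Ekwueme–Kwan: Ekwueme 10–9.
Ekwueme vs Diaz: 4+2+4+3 = 13 for Ekwueme, 6 for Diaz — Ekwueme by 13–6.
Kwan vs Diaz: Kwan preferred on 2+4+3 = 9 ballots; Diaz wins 10–9.
Ekwueme defeats every rival head-to-head and is the Condorcet winner.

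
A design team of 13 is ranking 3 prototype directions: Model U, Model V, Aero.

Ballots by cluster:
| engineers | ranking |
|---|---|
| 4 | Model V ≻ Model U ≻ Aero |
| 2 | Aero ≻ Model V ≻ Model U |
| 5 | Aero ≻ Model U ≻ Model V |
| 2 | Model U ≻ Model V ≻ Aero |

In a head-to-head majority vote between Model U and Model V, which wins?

Ballots ranking Model U above Model V: 5 + 2 = 7.
Ballots ranking Model V above Model U: 13 − 7 = 6.
Model U wins the head-to-head 7–6.

Model U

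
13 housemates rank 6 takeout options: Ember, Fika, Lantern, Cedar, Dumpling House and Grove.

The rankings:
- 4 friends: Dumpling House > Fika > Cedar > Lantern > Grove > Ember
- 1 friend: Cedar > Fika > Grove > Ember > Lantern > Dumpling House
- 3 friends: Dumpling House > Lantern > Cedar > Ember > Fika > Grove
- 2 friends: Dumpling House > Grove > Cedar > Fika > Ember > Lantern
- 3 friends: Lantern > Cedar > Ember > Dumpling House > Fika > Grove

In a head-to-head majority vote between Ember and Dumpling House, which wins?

Ballots ranking Ember above Dumpling House: 1 + 3 = 4.
Ballots ranking Dumpling House above Ember: 13 − 4 = 9.
Dumpling House wins the head-to-head 9–4.

Dumpling House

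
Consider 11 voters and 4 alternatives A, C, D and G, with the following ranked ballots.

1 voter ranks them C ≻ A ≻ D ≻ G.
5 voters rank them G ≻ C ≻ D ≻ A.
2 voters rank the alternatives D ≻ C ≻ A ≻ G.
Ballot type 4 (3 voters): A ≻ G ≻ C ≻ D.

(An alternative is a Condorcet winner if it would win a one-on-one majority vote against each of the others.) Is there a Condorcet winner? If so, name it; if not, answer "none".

none

Pairwise majorities:
A vs C: 3 for A, 8 for C — C by 8–3.
A vs D: A preferred on 1+3 = 4 ballots; D wins 7–4.
A vs G: 1+2+3 = 6 for A, 5 for G — A by 6–5.
C vs D: C is ranked higher on 1+5+3 = 9 ballots, D on 2. C wins 9–2.
C vs G: 1+2 = 3 for C, 8 for G — G by 8–3.
D vs G: D preferred on 1+2 = 3 ballots; G wins 8–3.
Each alternative drops at least one matchup (A loses to C; C loses to G; D loses to C; G loses to A); the cycle A > G > C > A rules out a Condorcet winner.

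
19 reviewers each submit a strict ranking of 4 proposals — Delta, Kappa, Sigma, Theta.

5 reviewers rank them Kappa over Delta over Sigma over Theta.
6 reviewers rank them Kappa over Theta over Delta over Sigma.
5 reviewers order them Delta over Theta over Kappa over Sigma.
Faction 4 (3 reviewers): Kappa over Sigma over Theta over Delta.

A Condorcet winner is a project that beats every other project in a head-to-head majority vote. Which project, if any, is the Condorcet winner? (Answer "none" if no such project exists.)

Kappa

Head-to-head results (19 reviewers):
Delta vs Kappa: Delta is ranked higher on 5 ballots, Kappa on 14. Kappa wins 14–5.
Delta vs Sigma: 16 to 3, Delta.
Delta vs Theta: 10 to 9, Delta.
Kappa vs Sigma: 19 to 0, Kappa.
Kappa vs Theta: 5+6+3 = 14 for Kappa, 5 for Theta — Kappa by 14–5.
Sigma vs Theta: Sigma is ranked higher on 5+3 = 8 ballots, Theta on 11. Theta wins 11–8.
Kappa defeats every rival head-to-head and is the Condorcet winner.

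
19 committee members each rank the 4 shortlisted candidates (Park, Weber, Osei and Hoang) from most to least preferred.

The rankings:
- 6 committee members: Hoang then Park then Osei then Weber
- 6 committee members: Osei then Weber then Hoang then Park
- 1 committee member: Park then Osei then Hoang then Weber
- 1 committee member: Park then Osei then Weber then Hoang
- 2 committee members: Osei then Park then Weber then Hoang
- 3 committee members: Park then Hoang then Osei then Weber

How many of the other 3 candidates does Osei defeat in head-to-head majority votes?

2

Osei against each rival (19 committee members):
Osei–Park: Park 11–8.
Osei vs Weber: Osei is ranked higher on 6+6+1+1+2+3 = 19 ballots, Weber on 0. Osei wins 19–0.
Osei vs Hoang: Osei, 10–9.
Osei beats Weber, Hoang; loses to Park — 2 pairwise wins.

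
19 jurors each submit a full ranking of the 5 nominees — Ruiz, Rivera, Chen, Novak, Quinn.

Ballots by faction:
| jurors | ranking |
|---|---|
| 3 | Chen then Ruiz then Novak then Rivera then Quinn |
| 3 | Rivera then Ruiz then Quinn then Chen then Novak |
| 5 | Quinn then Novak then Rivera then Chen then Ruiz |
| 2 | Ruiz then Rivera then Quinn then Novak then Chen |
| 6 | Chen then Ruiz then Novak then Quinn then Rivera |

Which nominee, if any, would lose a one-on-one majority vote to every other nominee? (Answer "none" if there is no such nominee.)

Pairwise majorities:
Ruiz vs Rivera: Ruiz is ranked higher on 3+2+6 = 11 ballots, Rivera on 8. Ruiz wins 11–8.
Ruiz–Chen: Chen 14–5.
Ruiz vs Novak: Ruiz, 14–5.
Ruiz vs Quinn: 14 to 5, Ruiz.
Rivera vs Chen: Rivera is ranked higher on 3+5+2 = 10 ballots, Chen on 9. Rivera wins 10–9.
Rivera vs Novak: Novak, 14–5.
Rivera vs Quinn: 3+3+2 = 8 for Rivera, 11 for Quinn — Quinn by 11–8.
Chen vs Novak: Chen preferred on 3+3+6 = 12 ballots; Chen wins 12–7.
Chen vs Quinn: Quinn, 10–9.
Novak vs Quinn: Novak is ranked higher on 3+6 = 9 ballots, Quinn on 10. Quinn wins 10–9.
No nominee is winless: Ruiz beats Rivera; Rivera beats Chen; Chen beats Ruiz; Novak beats Rivera; Quinn beats Rivera. There is no Condorcet loser.

none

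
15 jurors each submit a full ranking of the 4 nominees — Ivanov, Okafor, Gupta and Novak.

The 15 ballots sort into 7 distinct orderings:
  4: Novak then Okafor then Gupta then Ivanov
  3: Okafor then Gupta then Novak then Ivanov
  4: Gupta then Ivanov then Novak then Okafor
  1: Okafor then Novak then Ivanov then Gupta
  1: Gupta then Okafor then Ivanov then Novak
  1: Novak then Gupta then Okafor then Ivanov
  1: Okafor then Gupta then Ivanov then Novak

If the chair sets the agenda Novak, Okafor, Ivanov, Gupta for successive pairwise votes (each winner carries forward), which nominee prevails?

Round 1: Novak vs Okafor — 9–6, Novak advances.
Round 2: Novak vs Ivanov — 9–6, Novak advances.
Round 3: Novak vs Gupta — 6–9, Gupta advances.
Gupta survives the agenda.

Gupta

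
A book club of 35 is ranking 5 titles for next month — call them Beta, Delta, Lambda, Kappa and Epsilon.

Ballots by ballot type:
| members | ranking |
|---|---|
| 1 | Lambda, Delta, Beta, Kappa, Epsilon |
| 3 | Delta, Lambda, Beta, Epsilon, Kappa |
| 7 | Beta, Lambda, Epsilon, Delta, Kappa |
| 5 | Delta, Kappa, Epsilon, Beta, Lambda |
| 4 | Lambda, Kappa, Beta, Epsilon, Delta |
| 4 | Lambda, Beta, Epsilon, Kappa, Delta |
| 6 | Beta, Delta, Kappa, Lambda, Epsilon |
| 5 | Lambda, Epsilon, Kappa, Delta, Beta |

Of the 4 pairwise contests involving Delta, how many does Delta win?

Delta against each rival (35 members):
Delta–Beta: Beta 21–14.
Delta vs Lambda: Delta preferred on 3+5+6 = 14 ballots; Lambda wins 21–14.
Delta vs Kappa: Delta, 22–13.
Delta vs Epsilon: 1+3+5+6 = 15 for Delta, 20 for Epsilon — Epsilon by 20–15.
Delta beats Kappa; loses to Beta, Lambda, Epsilon — 1 pairwise win.

1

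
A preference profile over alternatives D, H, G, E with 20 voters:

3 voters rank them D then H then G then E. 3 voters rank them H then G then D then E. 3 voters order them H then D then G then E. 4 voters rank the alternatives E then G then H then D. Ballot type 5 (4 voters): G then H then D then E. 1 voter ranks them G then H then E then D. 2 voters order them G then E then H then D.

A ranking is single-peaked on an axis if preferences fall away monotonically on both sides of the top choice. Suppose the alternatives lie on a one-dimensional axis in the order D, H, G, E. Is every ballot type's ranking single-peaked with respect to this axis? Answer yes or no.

Axis positions: D=1, H=2, G=3, E=4.
Ballot type 1 (peak D at position 1): ranking walks positions 1-2-3-4, expanding outward from the peak — single-peaked.
Ballot type 2 (peak H at position 2): ranking walks positions 2-3-1-4, expanding outward from the peak — single-peaked.
Ballot type 3 (peak H at position 2): ranking walks positions 2-1-3-4, expanding outward from the peak — single-peaked.
Ballot type 4 (peak E at position 4): ranking walks positions 4-3-2-1, expanding outward from the peak — single-peaked.
Ballot type 5 (peak G at position 3): ranking walks positions 3-2-1-4, expanding outward from the peak — single-peaked.
Ballot type 6 (peak G at position 3): ranking walks positions 3-2-4-1, expanding outward from the peak — single-peaked.
Ballot type 7 (peak G at position 3): ranking walks positions 3-4-2-1, expanding outward from the peak — single-peaked.
Every ranking is single-peaked on this axis.

yes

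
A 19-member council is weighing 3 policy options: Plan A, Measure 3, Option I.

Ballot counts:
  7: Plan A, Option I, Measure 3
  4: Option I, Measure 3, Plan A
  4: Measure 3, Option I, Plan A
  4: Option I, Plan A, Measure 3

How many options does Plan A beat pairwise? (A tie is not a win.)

1

Plan A against each rival (19 council members):
Plan A–Measure 3: Plan A 11–8.
Plan A vs Option I: Plan A preferred on 7 ballots; Option I wins 12–7.
Plan A beats Measure 3; loses to Option I — 1 pairwise win.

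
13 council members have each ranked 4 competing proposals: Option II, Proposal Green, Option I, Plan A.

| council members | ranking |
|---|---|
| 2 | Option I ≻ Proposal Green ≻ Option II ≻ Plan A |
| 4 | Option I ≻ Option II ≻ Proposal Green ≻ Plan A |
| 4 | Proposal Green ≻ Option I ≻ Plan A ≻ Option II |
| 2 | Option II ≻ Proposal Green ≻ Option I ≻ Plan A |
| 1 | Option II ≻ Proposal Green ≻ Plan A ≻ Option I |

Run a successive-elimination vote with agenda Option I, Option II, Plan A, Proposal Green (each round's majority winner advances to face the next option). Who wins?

Round 1: Option I vs Option II — 10–3, Option I advances.
Round 2: Option I vs Plan A — 12–1, Option I advances.
Round 3: Option I vs Proposal Green — 6–7, Proposal Green advances.
Proposal Green survives the agenda.

Proposal Green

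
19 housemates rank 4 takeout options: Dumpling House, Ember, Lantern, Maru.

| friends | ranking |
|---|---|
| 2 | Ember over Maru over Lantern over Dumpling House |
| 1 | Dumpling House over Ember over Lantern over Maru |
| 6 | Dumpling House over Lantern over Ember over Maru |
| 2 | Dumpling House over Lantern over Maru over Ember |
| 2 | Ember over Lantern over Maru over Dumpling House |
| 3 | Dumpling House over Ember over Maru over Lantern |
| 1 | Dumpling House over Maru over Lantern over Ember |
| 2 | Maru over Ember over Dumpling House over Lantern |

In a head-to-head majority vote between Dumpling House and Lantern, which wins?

Dumpling House

Ballots ranking Dumpling House above Lantern: 1 + 6 + 2 + 3 + 1 + 2 = 15.
Ballots ranking Lantern above Dumpling House: 19 − 15 = 4.
Dumpling House wins the head-to-head 15–4.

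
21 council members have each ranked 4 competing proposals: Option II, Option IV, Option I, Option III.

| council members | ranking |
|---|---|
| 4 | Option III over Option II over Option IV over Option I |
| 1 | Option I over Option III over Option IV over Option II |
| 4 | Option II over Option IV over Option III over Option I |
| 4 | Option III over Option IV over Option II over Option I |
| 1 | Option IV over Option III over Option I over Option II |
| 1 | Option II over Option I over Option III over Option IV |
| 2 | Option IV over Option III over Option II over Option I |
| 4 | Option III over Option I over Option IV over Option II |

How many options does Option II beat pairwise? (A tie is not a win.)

Option II against each rival (21 council members):
Option II vs Option IV: Option II preferred on 4+4+1 = 9 ballots; Option IV wins 12–9.
Option II vs Option I: Option II wins 15–6.
Option II vs Option III: Option II preferred on 4+1 = 5 ballots; Option III wins 16–5.
Option II beats Option I; loses to Option IV, Option III — 1 pairwise win.

1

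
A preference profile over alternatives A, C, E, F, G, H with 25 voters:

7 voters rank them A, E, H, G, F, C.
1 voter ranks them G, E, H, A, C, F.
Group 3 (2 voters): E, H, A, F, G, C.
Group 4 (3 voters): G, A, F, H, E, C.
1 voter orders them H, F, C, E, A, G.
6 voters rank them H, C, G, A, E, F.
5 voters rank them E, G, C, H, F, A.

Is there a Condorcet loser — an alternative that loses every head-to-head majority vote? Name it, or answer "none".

Head-to-head results (25 voters):
A–C: A 13–12.
A–E: A 16–9.
A vs F: A is ranked higher on 7+1+2+3+6 = 19 ballots, F on 6. A wins 19–6.
A vs G: A is ranked higher on 7+2+1 = 10 ballots, G on 15. G wins 15–10.
A vs H: A is ranked higher on 7+3 = 10 ballots, H on 15. H wins 15–10.
C vs E: E, 18–7.
C vs F: 1+6+5 = 12 for C, 13 for F — F by 13–12.
C vs G: 7 to 18, G.
C–H: H 20–5.
E vs F: E preferred on 7+1+2+6+5 = 21 ballots; E wins 21–4.
E–G: E 15–10.
E vs H: 15 to 10, E.
F vs G: 2+1 = 3 for F, 22 for G — G by 22–3.
F vs H: H, 22–3.
G vs H: G is ranked higher on 1+3+5 = 9 ballots, H on 16. H wins 16–9.
C is beaten in every head-to-head and is the Condorcet loser.

C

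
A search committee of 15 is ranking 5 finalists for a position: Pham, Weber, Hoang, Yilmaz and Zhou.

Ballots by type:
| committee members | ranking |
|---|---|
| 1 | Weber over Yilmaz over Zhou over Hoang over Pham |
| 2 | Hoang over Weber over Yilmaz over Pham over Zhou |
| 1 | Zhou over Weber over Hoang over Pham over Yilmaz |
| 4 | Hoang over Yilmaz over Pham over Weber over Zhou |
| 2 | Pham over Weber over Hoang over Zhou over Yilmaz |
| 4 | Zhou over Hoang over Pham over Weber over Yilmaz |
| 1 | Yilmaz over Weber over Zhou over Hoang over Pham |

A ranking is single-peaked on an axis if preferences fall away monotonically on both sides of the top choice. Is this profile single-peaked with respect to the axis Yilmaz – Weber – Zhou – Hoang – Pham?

Axis positions: Yilmaz=1, Weber=2, Zhou=3, Hoang=4, Pham=5.
Type 1 (peak Weber at position 2): ranking walks positions 2-1-3-4-5, expanding outward from the peak — single-peaked.
Type 2: ranking walks positions 4-2-1-5-3; Weber is ranked above Zhou even though Zhou lies between Weber and the peak Hoang on the axis — preferences dip and rise again. Not single-peaked.
Type 3 (peak Zhou at position 3): ranking walks positions 3-2-4-5-1, expanding outward from the peak — single-peaked.
Type 4: ranking walks positions 4-1-5-2-3; Yilmaz is ranked above Zhou even though Zhou lies between Yilmaz and the peak Hoang on the axis — preferences dip and rise again. Not single-peaked.
Type 5: ranking walks positions 5-2-4-3-1; Weber is ranked above Hoang even though Hoang lies between Weber and the peak Pham on the axis — preferences dip and rise again. Not single-peaked.
Type 6 (peak Zhou at position 3): ranking walks positions 3-4-5-2-1, expanding outward from the peak — single-peaked.
Type 7 (peak Yilmaz at position 1): ranking walks positions 1-2-3-4-5, expanding outward from the peak — single-peaked.
Type 2 violates single-peakedness, so the profile is not single-peaked on this axis.

no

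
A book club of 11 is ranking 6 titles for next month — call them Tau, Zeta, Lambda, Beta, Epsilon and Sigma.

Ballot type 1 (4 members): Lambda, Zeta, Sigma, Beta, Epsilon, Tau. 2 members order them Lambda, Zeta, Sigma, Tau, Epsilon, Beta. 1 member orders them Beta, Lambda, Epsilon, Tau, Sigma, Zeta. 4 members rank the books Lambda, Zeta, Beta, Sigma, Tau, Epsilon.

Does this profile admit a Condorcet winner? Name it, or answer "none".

Pairwise majorities:
Tau vs Zeta: Tau is ranked higher on 1 ballot, Zeta on 10. Zeta wins 10–1.
Tau vs Lambda: 0 to 11, Lambda.
Tau vs Beta: Tau is ranked higher on 2 ballots, Beta on 9. Beta wins 9–2.
Tau vs Epsilon: Tau is ranked higher on 2+4 = 6 ballots, Epsilon on 5. Tau wins 6–5.
Tau vs Sigma: Tau is ranked higher on 1 ballot, Sigma on 10. Sigma wins 10–1.
Zeta vs Lambda: Zeta preferred on 0 ballots; Lambda wins 11–0.
Zeta vs Beta: 10 to 1, Zeta.
Zeta vs Epsilon: Zeta is ranked higher on 4+2+4 = 10 ballots, Epsilon on 1. Zeta wins 10–1.
Zeta vs Sigma: 4+2+4 = 10 for Zeta, 1 for Sigma — Zeta by 10–1.
Lambda vs Beta: Lambda preferred on 4+2+4 = 10 ballots; Lambda wins 10–1.
Lambda vs Epsilon: 4+2+1+4 = 11 for Lambda, 0 for Epsilon — Lambda by 11–0.
Lambda vs Sigma: 11 to 0, Lambda.
Beta vs Epsilon: 4+1+4 = 9 for Beta, 2 for Epsilon — Beta by 9–2.
Beta vs Sigma: 1+4 = 5 for Beta, 6 for Sigma — Sigma by 6–5.
Epsilon vs Sigma: 1 to 10, Sigma.
Lambda beats each of Tau, Zeta, Beta, Epsilon, Sigma — Lambda is the Condorcet winner.

Lambda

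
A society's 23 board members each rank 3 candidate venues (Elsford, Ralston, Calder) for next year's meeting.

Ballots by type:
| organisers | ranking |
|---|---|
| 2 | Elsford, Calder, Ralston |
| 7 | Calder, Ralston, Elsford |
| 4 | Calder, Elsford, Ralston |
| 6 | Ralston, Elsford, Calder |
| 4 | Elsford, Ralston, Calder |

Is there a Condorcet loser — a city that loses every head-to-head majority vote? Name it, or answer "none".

Head-to-head results (23 organisers):
Elsford vs Ralston: Elsford is ranked higher on 2+4+4 = 10 ballots, Ralston on 13. Ralston wins 13–10.
Elsford vs Calder: Elsford preferred on 2+6+4 = 12 ballots; Elsford wins 12–11.
Ralston vs Calder: 10 to 13, Calder.
Every city wins at least one matchup (Elsford beats Calder; Ralston beats Elsford; Calder beats Ralston), so there is no Condorcet loser.

none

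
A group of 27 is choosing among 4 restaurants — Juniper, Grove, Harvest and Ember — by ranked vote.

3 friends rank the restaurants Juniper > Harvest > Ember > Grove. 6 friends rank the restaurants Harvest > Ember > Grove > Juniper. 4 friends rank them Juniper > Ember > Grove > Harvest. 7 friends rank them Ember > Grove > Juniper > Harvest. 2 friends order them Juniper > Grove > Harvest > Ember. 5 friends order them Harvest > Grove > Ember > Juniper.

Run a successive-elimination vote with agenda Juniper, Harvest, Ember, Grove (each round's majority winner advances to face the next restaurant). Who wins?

Ember

Round 1: Juniper vs Harvest — 16–11, Juniper advances.
Round 2: Juniper vs Ember — 9–18, Ember advances.
Round 3: Ember vs Grove — 20–7, Ember advances.
The agenda winner is Ember.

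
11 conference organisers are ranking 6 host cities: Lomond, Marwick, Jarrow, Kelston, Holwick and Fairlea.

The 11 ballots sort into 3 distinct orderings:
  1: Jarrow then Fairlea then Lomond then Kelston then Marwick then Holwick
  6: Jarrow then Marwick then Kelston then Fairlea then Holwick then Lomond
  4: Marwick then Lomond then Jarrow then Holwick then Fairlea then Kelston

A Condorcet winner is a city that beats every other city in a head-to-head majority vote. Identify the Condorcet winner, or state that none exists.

Jarrow

Head-to-head results (11 organisers):
Lomond vs Marwick: 1 to 10, Marwick.
Lomond vs Jarrow: Lomond preferred on 4 ballots; Jarrow wins 7–4.
Lomond vs Kelston: Kelston wins 6–5.
Lomond vs Holwick: 5 to 6, Holwick.
Lomond vs Fairlea: 4 to 7, Fairlea.
Marwick–Jarrow: Jarrow 7–4.
Marwick vs Kelston: Marwick is ranked higher on 6+4 = 10 ballots, Kelston on 1. Marwick wins 10–1.
Marwick vs Holwick: Marwick wins 11–0.
Marwick vs Fairlea: Marwick preferred on 6+4 = 10 ballots; Marwick wins 10–1.
Jarrow vs Kelston: Jarrow is ranked higher on 1+6+4 = 11 ballots, Kelston on 0. Jarrow wins 11–0.
Jarrow vs Holwick: 1+6+4 = 11 for Jarrow, 0 for Holwick — Jarrow by 11–0.
Jarrow–Fairlea: Jarrow 11–0.
Kelston vs Holwick: Kelston, 7–4.
Kelston vs Fairlea: Kelston preferred on 6 ballots; Kelston wins 6–5.
Holwick vs Fairlea: Holwick preferred on 4 ballots; Fairlea wins 7–4.
Only Jarrow has no losses; Jarrow is the Condorcet winner.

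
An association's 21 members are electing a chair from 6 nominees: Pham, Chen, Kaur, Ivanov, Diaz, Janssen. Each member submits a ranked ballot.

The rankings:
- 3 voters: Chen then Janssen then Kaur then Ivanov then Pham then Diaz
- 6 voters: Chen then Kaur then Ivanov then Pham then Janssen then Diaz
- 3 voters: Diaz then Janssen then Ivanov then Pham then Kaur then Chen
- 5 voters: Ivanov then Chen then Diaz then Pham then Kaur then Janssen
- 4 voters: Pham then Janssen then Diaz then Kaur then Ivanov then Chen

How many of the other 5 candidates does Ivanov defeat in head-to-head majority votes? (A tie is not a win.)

4

Ivanov against each rival (21 voters):
Ivanov vs Pham: 17 to 4, Ivanov.
Ivanov vs Chen: Ivanov is ranked higher on 3+5+4 = 12 ballots, Chen on 9. Ivanov wins 12–9.
Ivanov vs Kaur: 3+5 = 8 for Ivanov, 13 for Kaur — Kaur by 13–8.
Ivanov vs Diaz: Ivanov, 14–7.
Ivanov vs Janssen: Ivanov wins 11–10.
Ivanov beats Pham, Chen, Diaz, Janssen; loses to Kaur — 4 pairwise wins.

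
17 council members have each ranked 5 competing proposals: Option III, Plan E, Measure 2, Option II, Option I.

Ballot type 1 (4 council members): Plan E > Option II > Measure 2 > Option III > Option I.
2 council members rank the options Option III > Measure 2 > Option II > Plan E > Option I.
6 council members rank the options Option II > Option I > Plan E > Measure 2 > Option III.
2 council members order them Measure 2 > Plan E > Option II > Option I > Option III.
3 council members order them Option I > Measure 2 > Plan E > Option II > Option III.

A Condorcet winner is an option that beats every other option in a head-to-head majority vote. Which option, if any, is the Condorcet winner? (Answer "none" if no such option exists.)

Head-to-head results (17 council members):
Option III vs Plan E: 2 to 15, Plan E.
Option III vs Measure 2: Option III preferred on 2 ballots; Measure 2 wins 15–2.
Option III vs Option II: Option II, 15–2.
Option III vs Option I: Option I wins 11–6.
Plan E vs Measure 2: Plan E wins 10–7.
Plan E vs Option II: Plan E, 9–8.
Plan E vs Option I: Plan E preferred on 4+2+2 = 8 ballots; Option I wins 9–8.
Measure 2 vs Option II: Measure 2 preferred on 2+2+3 = 7 ballots; Option II wins 10–7.
Measure 2 vs Option I: Measure 2 is ranked higher on 4+2+2 = 8 ballots, Option I on 9. Option I wins 9–8.
Option II–Option I: Option II 14–3.
No option is unbeaten: Option III loses to Plan E; Plan E loses to Option I; Measure 2 loses to Plan E; Option II loses to Plan E; Option I loses to Option II. In particular Plan E → Option II → Option I → Plan E is a majority cycle — no Condorcet winner exists.

none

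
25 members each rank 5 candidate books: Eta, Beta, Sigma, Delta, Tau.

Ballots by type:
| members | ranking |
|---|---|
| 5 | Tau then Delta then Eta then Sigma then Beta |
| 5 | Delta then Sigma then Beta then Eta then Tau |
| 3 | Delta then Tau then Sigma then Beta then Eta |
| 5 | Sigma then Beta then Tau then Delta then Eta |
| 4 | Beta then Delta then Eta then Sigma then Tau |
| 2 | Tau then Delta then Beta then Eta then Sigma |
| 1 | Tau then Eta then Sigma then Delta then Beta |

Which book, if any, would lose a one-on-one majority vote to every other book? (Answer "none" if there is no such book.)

Eta

Head-to-head results (25 members):
Eta vs Beta: Beta wins 19–6.
Eta vs Sigma: Sigma, 13–12.
Eta vs Delta: Delta, 24–1.
Eta–Tau: Tau 16–9.
Beta vs Sigma: Beta preferred on 4+2 = 6 ballots; Sigma wins 19–6.
Beta vs Delta: Beta is ranked higher on 5+4 = 9 ballots, Delta on 16. Delta wins 16–9.
Beta vs Tau: Beta preferred on 5+5+4 = 14 ballots; Beta wins 14–11.
Sigma vs Delta: 5+1 = 6 for Sigma, 19 for Delta — Delta by 19–6.
Sigma vs Tau: Sigma preferred on 5+5+4 = 14 ballots; Sigma wins 14–11.
Delta vs Tau: Delta preferred on 5+3+4 = 12 ballots; Tau wins 13–12.
Eta loses to every other book — it is the Condorcet loser.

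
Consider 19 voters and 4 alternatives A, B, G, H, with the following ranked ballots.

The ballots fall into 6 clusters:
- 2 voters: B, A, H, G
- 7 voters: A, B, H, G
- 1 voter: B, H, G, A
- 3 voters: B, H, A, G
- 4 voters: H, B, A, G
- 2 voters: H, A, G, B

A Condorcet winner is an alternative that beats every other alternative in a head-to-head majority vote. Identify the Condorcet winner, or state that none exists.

Head-to-head results (19 voters):
A vs B: B wins 10–9.
A–G: A 18–1.
A–H: H 10–9.
B vs G: B, 17–2.
B vs H: B wins 13–6.
G–H: H 19–0.
Only B has no losses; B is the Condorcet winner.

B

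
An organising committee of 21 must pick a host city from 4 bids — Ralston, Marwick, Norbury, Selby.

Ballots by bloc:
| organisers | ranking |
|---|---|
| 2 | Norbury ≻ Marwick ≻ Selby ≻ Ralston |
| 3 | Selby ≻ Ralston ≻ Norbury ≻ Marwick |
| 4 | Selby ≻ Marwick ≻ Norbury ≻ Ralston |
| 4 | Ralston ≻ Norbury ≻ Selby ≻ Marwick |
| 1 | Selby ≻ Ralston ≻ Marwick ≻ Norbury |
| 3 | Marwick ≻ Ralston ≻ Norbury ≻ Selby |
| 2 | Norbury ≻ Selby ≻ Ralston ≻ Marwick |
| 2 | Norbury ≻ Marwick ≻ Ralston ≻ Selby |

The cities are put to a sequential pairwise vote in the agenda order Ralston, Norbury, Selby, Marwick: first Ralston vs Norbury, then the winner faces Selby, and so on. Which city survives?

Selby

Round 1: Ralston vs Norbury — 11–10, Ralston advances.
Round 2: Ralston vs Selby — 9–12, Selby advances.
Round 3: Selby vs Marwick — 14–7, Selby advances.
Selby survives the agenda.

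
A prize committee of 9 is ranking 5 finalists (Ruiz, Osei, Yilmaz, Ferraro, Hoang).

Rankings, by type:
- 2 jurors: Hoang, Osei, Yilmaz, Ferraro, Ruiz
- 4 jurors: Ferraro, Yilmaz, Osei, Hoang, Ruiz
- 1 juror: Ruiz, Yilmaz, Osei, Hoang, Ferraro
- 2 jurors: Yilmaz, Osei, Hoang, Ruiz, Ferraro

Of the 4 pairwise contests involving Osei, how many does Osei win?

Osei against each rival (9 jurors):
Osei vs Ruiz: Osei wins 8–1.
Osei vs Yilmaz: Osei is ranked higher on 2 ballots, Yilmaz on 7. Yilmaz wins 7–2.
Osei vs Ferraro: 5 to 4, Osei.
Osei vs Hoang: 7 to 2, Osei.
Osei beats Ruiz, Ferraro, Hoang; loses to Yilmaz — 3 pairwise wins.

3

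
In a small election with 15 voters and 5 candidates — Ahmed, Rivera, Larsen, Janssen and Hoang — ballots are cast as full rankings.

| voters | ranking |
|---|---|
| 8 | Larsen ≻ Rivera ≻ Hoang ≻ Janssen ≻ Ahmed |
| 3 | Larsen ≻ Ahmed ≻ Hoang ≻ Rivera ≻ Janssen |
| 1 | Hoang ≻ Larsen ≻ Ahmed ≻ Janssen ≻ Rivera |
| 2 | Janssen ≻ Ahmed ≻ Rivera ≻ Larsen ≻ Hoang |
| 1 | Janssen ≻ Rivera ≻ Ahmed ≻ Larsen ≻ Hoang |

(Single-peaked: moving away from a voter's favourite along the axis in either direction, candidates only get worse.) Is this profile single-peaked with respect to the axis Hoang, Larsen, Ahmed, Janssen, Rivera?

Axis positions: Hoang=1, Larsen=2, Ahmed=3, Janssen=4, Rivera=5.
Ballot type 1: ranking walks positions 2-5-1-4-3; Rivera is ranked above Ahmed even though Ahmed lies between Rivera and the peak Larsen on the axis — preferences dip and rise again. Not single-peaked.
Ballot type 2: ranking walks positions 2-3-1-5-4; Rivera is ranked above Janssen even though Janssen lies between Rivera and the peak Larsen on the axis — preferences dip and rise again. Not single-peaked.
Ballot type 3 (peak Hoang at position 1): ranking walks positions 1-2-3-4-5, expanding outward from the peak — single-peaked.
Ballot type 4 (peak Janssen at position 4): ranking walks positions 4-3-5-2-1, expanding outward from the peak — single-peaked.
Ballot type 5 (peak Janssen at position 4): ranking walks positions 4-5-3-2-1, expanding outward from the peak — single-peaked.
Ballot type 1 violates single-peakedness, so the profile is not single-peaked on this axis.

no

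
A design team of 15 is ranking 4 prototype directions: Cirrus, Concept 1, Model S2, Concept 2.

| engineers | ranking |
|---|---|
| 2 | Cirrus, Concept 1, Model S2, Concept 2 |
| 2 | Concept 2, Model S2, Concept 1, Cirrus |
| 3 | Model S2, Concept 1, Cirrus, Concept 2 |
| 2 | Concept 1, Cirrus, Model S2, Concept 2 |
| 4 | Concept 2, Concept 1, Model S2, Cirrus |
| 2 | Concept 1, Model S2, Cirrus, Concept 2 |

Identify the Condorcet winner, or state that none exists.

Concept 1

Head-to-head results (15 engineers):
Cirrus–Concept 1: Concept 1 13–2.
Cirrus vs Model S2: Model S2 wins 11–4.
Cirrus vs Concept 2: Cirrus wins 9–6.
Concept 1 vs Model S2: Concept 1, 10–5.
Concept 1 vs Concept 2: Concept 1 wins 9–6.
Model S2 vs Concept 2: Model S2, 9–6.
Concept 1 defeats every rival head-to-head and is the Condorcet winner.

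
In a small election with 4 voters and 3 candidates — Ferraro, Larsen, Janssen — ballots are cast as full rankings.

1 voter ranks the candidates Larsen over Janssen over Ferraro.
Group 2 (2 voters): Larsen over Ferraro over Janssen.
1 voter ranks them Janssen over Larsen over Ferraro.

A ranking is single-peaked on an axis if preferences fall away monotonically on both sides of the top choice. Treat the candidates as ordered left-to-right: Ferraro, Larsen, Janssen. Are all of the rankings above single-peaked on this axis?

yes

Axis positions: Ferraro=1, Larsen=2, Janssen=3.
Group 1 (peak Larsen at position 2): ranking walks positions 2-3-1, expanding outward from the peak — single-peaked.
Group 2 (peak Larsen at position 2): ranking walks positions 2-1-3, expanding outward from the peak — single-peaked.
Group 3 (peak Janssen at position 3): ranking walks positions 3-2-1, expanding outward from the peak — single-peaked.
Every ranking is single-peaked on this axis.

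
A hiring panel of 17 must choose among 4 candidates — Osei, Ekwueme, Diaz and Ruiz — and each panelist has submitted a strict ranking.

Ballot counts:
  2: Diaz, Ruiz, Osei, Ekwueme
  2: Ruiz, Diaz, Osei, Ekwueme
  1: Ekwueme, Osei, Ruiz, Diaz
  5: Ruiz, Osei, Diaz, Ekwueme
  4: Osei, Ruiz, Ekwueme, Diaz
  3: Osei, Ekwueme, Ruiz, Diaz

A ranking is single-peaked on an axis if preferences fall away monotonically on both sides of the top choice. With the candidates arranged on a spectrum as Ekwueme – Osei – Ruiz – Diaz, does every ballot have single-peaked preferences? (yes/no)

yes

Axis positions: Ekwueme=1, Osei=2, Ruiz=3, Diaz=4.
Ballot type 1 (peak Diaz at position 4): ranking walks positions 4-3-2-1, expanding outward from the peak — single-peaked.
Ballot type 2 (peak Ruiz at position 3): ranking walks positions 3-4-2-1, expanding outward from the peak — single-peaked.
Ballot type 3 (peak Ekwueme at position 1): ranking walks positions 1-2-3-4, expanding outward from the peak — single-peaked.
Ballot type 4 (peak Ruiz at position 3): ranking walks positions 3-2-4-1, expanding outward from the peak — single-peaked.
Ballot type 5 (peak Osei at position 2): ranking walks positions 2-3-1-4, expanding outward from the peak — single-peaked.
Ballot type 6 (peak Osei at position 2): ranking walks positions 2-1-3-4, expanding outward from the peak — single-peaked.
Every ranking is single-peaked on this axis.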